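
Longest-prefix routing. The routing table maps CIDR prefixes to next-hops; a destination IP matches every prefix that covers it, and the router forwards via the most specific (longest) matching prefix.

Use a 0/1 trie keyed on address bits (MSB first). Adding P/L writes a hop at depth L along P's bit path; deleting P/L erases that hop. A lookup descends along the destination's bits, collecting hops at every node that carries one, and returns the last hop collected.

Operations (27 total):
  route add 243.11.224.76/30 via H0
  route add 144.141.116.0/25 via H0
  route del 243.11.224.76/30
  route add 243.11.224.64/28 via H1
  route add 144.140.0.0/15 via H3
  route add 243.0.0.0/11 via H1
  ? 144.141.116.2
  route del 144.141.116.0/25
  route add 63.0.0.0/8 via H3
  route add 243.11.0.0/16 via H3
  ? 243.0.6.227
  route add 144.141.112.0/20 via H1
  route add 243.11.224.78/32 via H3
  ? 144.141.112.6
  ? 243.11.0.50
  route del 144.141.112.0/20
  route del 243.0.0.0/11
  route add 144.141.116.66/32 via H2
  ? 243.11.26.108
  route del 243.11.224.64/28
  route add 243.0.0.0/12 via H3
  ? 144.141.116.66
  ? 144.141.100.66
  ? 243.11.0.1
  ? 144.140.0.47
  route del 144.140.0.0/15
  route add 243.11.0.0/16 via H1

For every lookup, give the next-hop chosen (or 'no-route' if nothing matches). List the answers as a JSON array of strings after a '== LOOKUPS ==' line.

Trace:
  add 243.11.224.76/30 -> H0 at depth 30
  add 144.141.116.0/25 -> H0 at depth 25
  - 243.11.224.76/30 clear@30
  add 243.11.224.64/28 -> H1 at depth 28
  add 144.140.0.0/15 -> H3 at depth 15
  add 243.0.0.0/11 -> H1 at depth 11
  lookup 144.141.116.2: bits 1001000010001101011101000 walk d0:-→d1:-→d2:-→d3:-→d4:-→d5:-→d6:-→d7:-→d8:-→d9:-→d10:-→d11:-→d12:-→d13:-→d14:-→d15:H3→d16:-→d17:-→d18:-→d19:-→d20:-→d21:-→d22:-→d23:-→d24:-→d25:H0 -> H0
  - 144.141.116.0/25 clear@25
  add 63.0.0.0/8 -> H3 at depth 8
  add 243.11.0.0/16 -> H3 at depth 16
  lookup 243.0.6.227: bits 111100110000 walk d0:-→d1:-→d2:-→d3:-→d4:-→d5:-→d6:-→d7:-→d8:-→d9:-→d10:-→d11:H1→d12:- -> H1
  add 144.141.112.0/20 -> H1 at depth 20
  add 243.11.224.78/32 -> H3 at depth 32
  lookup 144.141.112.6: bits 100100001000110101110 walk d0:-→d1:-→d2:-→d3:-→d4:-→d5:-→d6:-→d7:-→d8:-→d9:-→d10:-→d11:-→d12:-→d13:-→d14:-→d15:H3→d16:-→d17:-→d18:-→d19:-→d20:H1→d21:- -> H1
  lookup 243.11.0.50: bits 1111001100001011 walk d0:-→d1:-→d2:-→d3:-→d4:-→d5:-→d6:-→d7:-→d8:-→d9:-→d10:-→d11:H1→d12:-→d13:-→d14:-→d15:-→d16:H3 -> H3
  - 144.141.112.0/20 clear@20
  - 243.0.0.0/11 clear@11
  add 144.141.116.66/32 -> H2 at depth 32
  lookup 243.11.26.108: bits 1111001100001011 walk d0:-→d1:-→d2:-→d3:-→d4:-→d5:-→d6:-→d7:-→d8:-→d9:-→d10:-→d11:-→d12:-→d13:-→d14:-→d15:-→d16:H3 -> H3
  - 243.11.224.64/28 clear@28
  add 243.0.0.0/12 -> H3 at depth 12
  lookup 144.141.116.66: bits 10010000100011010111010001000010 walk d0:-→d1:-→d2:-→d3:-→d4:-→d5:-→d6:-→d7:-→d8:-→d9:-→d10:-→d11:-→d12:-→d13:-→d14:-→d15:H3→d16:-→d17:-→d18:-→d19:-→d20:-→d21:-→d22:-→d23:-→d24:-→d25:-→d26:-→d27:-→d28:-→d29:-→d30:-→d31:-→d32:H2 -> H2
  lookup 144.141.100.66: bits 1001000010001101011 walk d0:-→d1:-→d2:-→d3:-→d4:-→d5:-→d6:-→d7:-→d8:-→d9:-→d10:-→d11:-→d12:-→d13:-→d14:-→d15:H3→d16:-→d17:-→d18:-→d19:- -> H3
  lookup 243.11.0.1: bits 1111001100001011 walk d0:-→d1:-→d2:-→d3:-→d4:-→d5:-→d6:-→d7:-→d8:-→d9:-→d10:-→d11:-→d12:H3→d13:-→d14:-→d15:-→d16:H3 -> H3
  lookup 144.140.0.47: bits 100100001000110 walk d0:-→d1:-→d2:-→d3:-→d4:-→d5:-→d6:-→d7:-→d8:-→d9:-→d10:-→d11:-→d12:-→d13:-→d14:-→d15:H3 -> H3
  - 144.140.0.0/15 clear@15
  add 243.11.0.0/16 -> H1 at depth 16

== LOOKUPS ==
["H0","H1","H1","H3","H3","H2","H3","H3","H3"]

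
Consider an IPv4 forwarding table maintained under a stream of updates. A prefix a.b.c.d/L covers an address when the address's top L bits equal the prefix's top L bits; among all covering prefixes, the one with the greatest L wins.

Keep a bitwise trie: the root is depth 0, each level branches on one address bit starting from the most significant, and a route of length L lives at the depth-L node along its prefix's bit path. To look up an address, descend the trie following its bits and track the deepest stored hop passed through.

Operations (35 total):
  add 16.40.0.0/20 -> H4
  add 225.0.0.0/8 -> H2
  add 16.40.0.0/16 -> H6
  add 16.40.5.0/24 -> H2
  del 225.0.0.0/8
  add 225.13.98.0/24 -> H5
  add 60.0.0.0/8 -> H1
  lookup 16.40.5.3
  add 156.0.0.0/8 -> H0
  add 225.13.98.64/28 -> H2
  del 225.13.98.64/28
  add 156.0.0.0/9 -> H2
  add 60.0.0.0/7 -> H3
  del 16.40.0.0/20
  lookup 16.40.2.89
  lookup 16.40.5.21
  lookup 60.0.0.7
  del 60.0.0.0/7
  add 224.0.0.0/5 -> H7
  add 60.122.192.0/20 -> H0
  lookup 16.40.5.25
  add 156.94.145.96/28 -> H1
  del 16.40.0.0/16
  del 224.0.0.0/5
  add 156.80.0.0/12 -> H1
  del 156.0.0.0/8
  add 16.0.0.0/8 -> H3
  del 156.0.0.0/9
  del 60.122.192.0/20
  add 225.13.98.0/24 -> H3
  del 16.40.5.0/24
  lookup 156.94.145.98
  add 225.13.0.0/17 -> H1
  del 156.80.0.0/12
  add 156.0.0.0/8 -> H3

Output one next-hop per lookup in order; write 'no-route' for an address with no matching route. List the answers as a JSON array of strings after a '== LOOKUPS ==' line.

Apply in order:
  add 16.40.0.0/20 -> H4 at depth 20
  add 225.0.0.0/8 -> H2 at depth 8
  add 16.40.0.0/16 -> H6 at depth 16
  add 16.40.5.0/24 -> H2 at depth 24
  del 225.0.0.0/8 (clear depth 8)
  add 225.13.98.0/24 -> H5 at depth 24
  add 60.0.0.0/8 -> H1 at depth 8
  Q 16.40.5.3: descend 000100000010100000000101 ; hops seen [H6,H4,H2] ; pick H2
  add 156.0.0.0/8 -> H0 at depth 8
  add 225.13.98.64/28 -> H2 at depth 28
  del 225.13.98.64/28 (clear depth 28)
  add 156.0.0.0/9 -> H2 at depth 9
  add 60.0.0.0/7 -> H3 at depth 7
  del 16.40.0.0/20 (clear depth 20)
  Q 16.40.2.89: descend 000100000010100000000 ; hops seen [H6] ; pick H6
  Q 16.40.5.21: descend 000100000010100000000101 ; hops seen [H6,H2] ; pick H2
  Q 60.0.0.7: descend 00111100 ; hops seen [H3,H1] ; pick H1
  del 60.0.0.0/7 (clear depth 7)
  add 224.0.0.0/5 -> H7 at depth 5
  add 60.122.192.0/20 -> H0 at depth 20
  Q 16.40.5.25: descend 000100000010100000000101 ; hops seen [H6,H2] ; pick H2
  add 156.94.145.96/28 -> H1 at depth 28
  del 16.40.0.0/16 (clear depth 16)
  del 224.0.0.0/5 (clear depth 5)
  add 156.80.0.0/12 -> H1 at depth 12
  del 156.0.0.0/8 (clear depth 8)
  add 16.0.0.0/8 -> H3 at depth 8
  del 156.0.0.0/9 (clear depth 9)
  del 60.122.192.0/20 (clear depth 20)
  add 225.13.98.0/24 -> H3 at depth 24
  del 16.40.5.0/24 (clear depth 24)
  Q 156.94.145.98: descend 1001110001011110100100010110 ; hops seen [H1,H1] ; pick H1
  add 225.13.0.0/17 -> H1 at depth 17
  del 156.80.0.0/12 (clear depth 12)
  add 156.0.0.0/8 -> H3 at depth 8

== LOOKUPS ==
["H2","H6","H2","H1","H2","H1"]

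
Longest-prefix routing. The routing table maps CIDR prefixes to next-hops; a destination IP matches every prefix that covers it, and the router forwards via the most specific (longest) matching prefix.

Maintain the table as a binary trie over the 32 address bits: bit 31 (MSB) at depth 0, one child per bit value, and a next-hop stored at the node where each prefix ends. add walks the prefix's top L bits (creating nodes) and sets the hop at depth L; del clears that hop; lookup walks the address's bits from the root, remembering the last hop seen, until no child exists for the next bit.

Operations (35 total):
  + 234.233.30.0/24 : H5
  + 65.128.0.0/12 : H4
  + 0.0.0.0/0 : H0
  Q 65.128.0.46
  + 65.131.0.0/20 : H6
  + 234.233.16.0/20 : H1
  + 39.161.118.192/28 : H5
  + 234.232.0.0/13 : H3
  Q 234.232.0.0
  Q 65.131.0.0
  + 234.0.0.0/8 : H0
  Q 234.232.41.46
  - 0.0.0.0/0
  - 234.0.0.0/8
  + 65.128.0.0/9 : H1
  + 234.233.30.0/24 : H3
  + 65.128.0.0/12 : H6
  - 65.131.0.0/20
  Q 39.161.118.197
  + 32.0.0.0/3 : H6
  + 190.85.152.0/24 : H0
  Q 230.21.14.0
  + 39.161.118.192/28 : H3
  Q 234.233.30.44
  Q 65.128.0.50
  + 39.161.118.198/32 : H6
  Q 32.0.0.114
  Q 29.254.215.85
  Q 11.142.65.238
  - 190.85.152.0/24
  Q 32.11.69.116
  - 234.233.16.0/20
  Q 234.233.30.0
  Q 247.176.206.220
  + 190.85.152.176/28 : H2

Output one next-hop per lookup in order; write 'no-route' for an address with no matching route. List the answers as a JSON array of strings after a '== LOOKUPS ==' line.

Trace:
  + 234.233.30.0/24 (H5) depth=24
  + 65.128.0.0/12 (H4) depth=12
  + 0.0.0.0/0 (H0) depth=0
  lookup 65.128.0.46: bits 010000011000 walk d0:H0→d1:-→d2:-→d3:-→d4:-→d5:-→d6:-→d7:-→d8:-→d9:-→d10:-→d11:-→d12:H4 -> H4
  + 65.131.0.0/20 (H6) depth=20
  + 234.233.16.0/20 (H1) depth=20
  + 39.161.118.192/28 (H5) depth=28
  + 234.232.0.0/13 (H3) depth=13
  lookup 234.232.0.0: bits 111010101110100 walk d0:H0→d1:-→d2:-→d3:-→d4:-→d5:-→d6:-→d7:-→d8:-→d9:-→d10:-→d11:-→d12:-→d13:H3→d14:-→d15:- -> H3
  lookup 65.131.0.0: bits 01000001100000110000 walk d0:H0→d1:-→d2:-→d3:-→d4:-→d5:-→d6:-→d7:-→d8:-→d9:-→d10:-→d11:-→d12:H4→d13:-→d14:-→d15:-→d16:-→d17:-→d18:-→d19:-→d20:H6 -> H6
  + 234.0.0.0/8 (H0) depth=8
  lookup 234.232.41.46: bits 111010101110100 walk d0:H0→d1:-→d2:-→d3:-→d4:-→d5:-→d6:-→d7:-→d8:H0→d9:-→d10:-→d11:-→d12:-→d13:H3→d14:-→d15:- -> H3
  del 0.0.0.0/0 (clear depth 0)
  del 234.0.0.0/8 (clear depth 8)
  + 65.128.0.0/9 (H1) depth=9
  + 234.233.30.0/24 (H3) depth=24
  + 65.128.0.0/12 (H6) depth=12
  del 65.131.0.0/20 (clear depth 20)
  lookup 39.161.118.197: bits 0010011110100001011101101100 walk d0:-→d1:-→d2:-→d3:-→d4:-→d5:-→d6:-→d7:-→d8:-→d9:-→d10:-→d11:-→d12:-→d13:-→d14:-→d15:-→d16:-→d17:-→d18:-→d19:-→d20:-→d21:-→d22:-→d23:-→d24:-→d25:-→d26:-→d27:-→d28:H5 -> H5
  + 32.0.0.0/3 (H6) depth=3
  + 190.85.152.0/24 (H0) depth=24
  lookup 230.21.14.0: bits 1110 walk d0:-→d1:-→d2:-→d3:-→d4:- -> no-route
  + 39.161.118.192/28 (H3) depth=28
  lookup 234.233.30.44: bits 111010101110100100011110 walk d0:-→d1:-→d2:-→d3:-→d4:-→d5:-→d6:-→d7:-→d8:-→d9:-→d10:-→d11:-→d12:-→d13:H3→d14:-→d15:-→d16:-→d17:-→d18:-→d19:-→d20:H1→d21:-→d22:-→d23:-→d24:H3 -> H3
  lookup 65.128.0.50: bits 01000001100000 walk d0:-→d1:-→d2:-→d3:-→d4:-→d5:-→d6:-→d7:-→d8:-→d9:H1→d10:-→d11:-→d12:H6→d13:-→d14:- -> H6
  + 39.161.118.198/32 (H6) depth=32
  lookup 32.0.0.114: bits 00100 walk d0:-→d1:-→d2:-→d3:H6→d4:-→d5:- -> H6
  lookup 29.254.215.85: bits 00 walk d0:-→d1:-→d2:- -> no-route
  lookup 11.142.65.238: bits 00 walk d0:-→d1:-→d2:- -> no-route
  del 190.85.152.0/24 (clear depth 24)
  lookup 32.11.69.116: bits 00100 walk d0:-→d1:-→d2:-→d3:H6→d4:-→d5:- -> H6
  del 234.233.16.0/20 (clear depth 20)
  lookup 234.233.30.0: bits 111010101110100100011110 walk d0:-→d1:-→d2:-→d3:-→d4:-→d5:-→d6:-→d7:-→d8:-→d9:-→d10:-→d11:-→d12:-→d13:H3→d14:-→d15:-→d16:-→d17:-→d18:-→d19:-→d20:-→d21:-→d22:-→d23:-→d24:H3 -> H3
  lookup 247.176.206.220: bits 111 walk d0:-→d1:-→d2:-→d3:- -> no-route
  + 190.85.152.176/28 (H2) depth=28

== LOOKUPS ==
["H4","H3","H6","H3","H5","no-route","H3","H6","H6","no-route","no-route","H6","H3","no-route"]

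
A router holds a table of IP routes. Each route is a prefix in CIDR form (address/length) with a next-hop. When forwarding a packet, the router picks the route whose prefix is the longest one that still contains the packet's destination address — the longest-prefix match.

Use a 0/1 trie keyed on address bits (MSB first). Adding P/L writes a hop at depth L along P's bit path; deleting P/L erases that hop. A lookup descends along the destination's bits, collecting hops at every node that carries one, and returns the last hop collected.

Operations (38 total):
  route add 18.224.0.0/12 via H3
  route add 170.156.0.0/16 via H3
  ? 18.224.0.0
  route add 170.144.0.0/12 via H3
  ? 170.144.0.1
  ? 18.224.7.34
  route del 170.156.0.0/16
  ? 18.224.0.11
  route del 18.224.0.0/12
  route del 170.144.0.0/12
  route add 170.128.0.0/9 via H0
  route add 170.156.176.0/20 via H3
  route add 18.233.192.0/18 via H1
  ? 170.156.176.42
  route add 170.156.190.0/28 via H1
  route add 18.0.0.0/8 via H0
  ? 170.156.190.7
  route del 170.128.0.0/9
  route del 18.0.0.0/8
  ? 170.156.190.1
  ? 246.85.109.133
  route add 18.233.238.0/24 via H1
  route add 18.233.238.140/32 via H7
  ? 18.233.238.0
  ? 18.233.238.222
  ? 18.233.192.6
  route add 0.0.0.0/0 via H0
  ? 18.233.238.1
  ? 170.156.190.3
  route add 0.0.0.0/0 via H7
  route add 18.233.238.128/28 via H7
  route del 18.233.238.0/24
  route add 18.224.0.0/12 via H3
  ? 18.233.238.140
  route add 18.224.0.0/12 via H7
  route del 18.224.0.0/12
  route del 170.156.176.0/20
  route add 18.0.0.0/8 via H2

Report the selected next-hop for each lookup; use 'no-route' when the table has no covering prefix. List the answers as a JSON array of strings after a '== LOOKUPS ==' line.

Trace:
  + 18.224.0.0/12 (H3) depth=12
  + 170.156.0.0/16 (H3) depth=16
  Q 18.224.0.0: descend 000100101110 ; hops seen [H3] ; pick H3
  + 170.144.0.0/12 (H3) depth=12
  Q 170.144.0.1: descend 101010101001 ; hops seen [H3] ; pick H3
  Q 18.224.7.34: descend 000100101110 ; hops seen [H3] ; pick H3
  - 170.156.0.0/16 clear@16
  Q 18.224.0.11: descend 000100101110 ; hops seen [H3] ; pick H3
  - 18.224.0.0/12 clear@12
  - 170.144.0.0/12 clear@12
  + 170.128.0.0/9 (H0) depth=9
  + 170.156.176.0/20 (H3) depth=20
  + 18.233.192.0/18 (H1) depth=18
  Q 170.156.176.42: descend 10101010100111001011 ; hops seen [H0,H3] ; pick H3
  + 170.156.190.0/28 (H1) depth=28
  + 18.0.0.0/8 (H0) depth=8
  Q 170.156.190.7: descend 1010101010011100101111100000 ; hops seen [H0,H3,H1] ; pick H1
  - 170.128.0.0/9 clear@9
  - 18.0.0.0/8 clear@8
  Q 170.156.190.1: descend 1010101010011100101111100000 ; hops seen [H3,H1] ; pick H1
  Q 246.85.109.133: descend 1 ; hops seen [∅] ; pick no-route
  + 18.233.238.0/24 (H1) depth=24
  + 18.233.238.140/32 (H7) depth=32
  Q 18.233.238.0: descend 000100101110100111101110 ; hops seen [H1,H1] ; pick H1
  Q 18.233.238.222: descend 0001001011101001111011101 ; hops seen [H1,H1] ; pick H1
  Q 18.233.192.6: descend 000100101110100111 ; hops seen [H1] ; pick H1
  + 0.0.0.0/0 (H0) depth=0
  Q 18.233.238.1: descend 000100101110100111101110 ; hops seen [H0,H1,H1] ; pick H1
  Q 170.156.190.3: descend 1010101010011100101111100000 ; hops seen [H0,H3,H1] ; pick H1
  + 0.0.0.0/0 (H7) depth=0
  + 18.233.238.128/28 (H7) depth=28
  - 18.233.238.0/24 clear@24
  + 18.224.0.0/12 (H3) depth=12
  Q 18.233.238.140: descend 00010010111010011110111010001100 ; hops seen [H7,H3,H1,H7,H7] ; pick H7
  + 18.224.0.0/12 (H7) depth=12
  - 18.224.0.0/12 clear@12
  - 170.156.176.0/20 clear@20
  + 18.0.0.0/8 (H2) depth=8

== LOOKUPS ==
["H3","H3","H3","H3","H3","H1","H1","no-route","H1","H1","H1","H1","H1","H7"]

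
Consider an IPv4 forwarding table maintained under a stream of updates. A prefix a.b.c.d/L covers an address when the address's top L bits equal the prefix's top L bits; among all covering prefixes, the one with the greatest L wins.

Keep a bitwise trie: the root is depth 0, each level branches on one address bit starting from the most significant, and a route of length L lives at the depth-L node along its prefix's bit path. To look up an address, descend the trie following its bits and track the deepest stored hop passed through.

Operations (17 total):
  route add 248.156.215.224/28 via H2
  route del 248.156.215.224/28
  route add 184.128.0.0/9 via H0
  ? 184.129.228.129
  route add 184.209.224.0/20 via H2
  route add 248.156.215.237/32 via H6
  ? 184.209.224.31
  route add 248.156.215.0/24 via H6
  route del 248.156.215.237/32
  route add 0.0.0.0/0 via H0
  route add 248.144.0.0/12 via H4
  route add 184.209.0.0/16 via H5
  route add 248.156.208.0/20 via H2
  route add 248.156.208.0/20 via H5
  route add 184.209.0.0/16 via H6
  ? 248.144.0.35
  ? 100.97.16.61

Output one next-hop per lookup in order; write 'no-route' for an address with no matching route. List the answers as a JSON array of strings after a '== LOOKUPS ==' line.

Apply in order:
  add 248.156.215.224/28 -> H2 at depth 28
  - 248.156.215.224/28 clear@28
  add 184.128.0.0/9 -> H0 at depth 9
  ? 184.129.228.129  path d0:-→d1:-→d2:-→d3:-→d4:-→d5:-→d6:-→d7:-→d8:-→d9:H0  best=H0
  add 184.209.224.0/20 -> H2 at depth 20
  add 248.156.215.237/32 -> H6 at depth 32
  ? 184.209.224.31  path d0:-→d1:-→d2:-→d3:-→d4:-→d5:-→d6:-→d7:-→d8:-→d9:H0→d10:-→d11:-→d12:-→d13:-→d14:-→d15:-→d16:-→d17:-→d18:-→d19:-→d20:H2  best=H2
  add 248.156.215.0/24 -> H6 at depth 24
  - 248.156.215.237/32 clear@32
  add 0.0.0.0/0 -> H0 at depth 0
  add 248.144.0.0/12 -> H4 at depth 12
  add 184.209.0.0/16 -> H5 at depth 16
  add 248.156.208.0/20 -> H2 at depth 20
  add 248.156.208.0/20 -> H5 at depth 20
  add 184.209.0.0/16 -> H6 at depth 16
  ? 248.144.0.35  path d0:H0→d1:-→d2:-→d3:-→d4:-→d5:-→d6:-→d7:-→d8:-→d9:-→d10:-→d11:-→d12:H4  best=H4
  ? 100.97.16.61  path d0:H0  best=H0

== LOOKUPS ==
["H0","H2","H4","H0"]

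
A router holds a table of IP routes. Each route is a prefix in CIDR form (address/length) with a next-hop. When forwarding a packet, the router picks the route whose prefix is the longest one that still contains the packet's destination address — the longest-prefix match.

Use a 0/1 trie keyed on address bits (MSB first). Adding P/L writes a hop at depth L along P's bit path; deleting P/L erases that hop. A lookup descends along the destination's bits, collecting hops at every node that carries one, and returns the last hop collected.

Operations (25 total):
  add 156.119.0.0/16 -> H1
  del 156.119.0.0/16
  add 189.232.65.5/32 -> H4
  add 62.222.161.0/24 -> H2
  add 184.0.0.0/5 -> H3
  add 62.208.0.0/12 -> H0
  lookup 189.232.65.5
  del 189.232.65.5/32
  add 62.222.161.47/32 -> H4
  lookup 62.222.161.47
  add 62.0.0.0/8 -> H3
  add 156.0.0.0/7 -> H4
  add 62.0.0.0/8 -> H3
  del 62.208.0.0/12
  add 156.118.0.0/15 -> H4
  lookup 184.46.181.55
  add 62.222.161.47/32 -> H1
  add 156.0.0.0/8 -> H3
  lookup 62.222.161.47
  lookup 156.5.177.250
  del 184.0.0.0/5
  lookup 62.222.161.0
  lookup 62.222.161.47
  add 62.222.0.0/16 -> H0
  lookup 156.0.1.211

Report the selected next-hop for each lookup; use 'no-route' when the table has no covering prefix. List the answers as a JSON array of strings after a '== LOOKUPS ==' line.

Trace:
  add 156.119.0.0/16 -> H1 at depth 16
  - 156.119.0.0/16 clear@16
  add 189.232.65.5/32 -> H4 at depth 32
  add 62.222.161.0/24 -> H2 at depth 24
  add 184.0.0.0/5 -> H3 at depth 5
  add 62.208.0.0/12 -> H0 at depth 12
  lookup 189.232.65.5: bits 10111101111010000100000100000101 walk d0:-→d1:-→d2:-→d3:-→d4:-→d5:H3→d6:-→d7:-→d8:-→d9:-→d10:-→d11:-→d12:-→d13:-→d14:-→d15:-→d16:-→d17:-→d18:-→d19:-→d20:-→d21:-→d22:-→d23:-→d24:-→d25:-→d26:-→d27:-→d28:-→d29:-→d30:-→d31:-→d32:H4 -> H4
  - 189.232.65.5/32 clear@32
  add 62.222.161.47/32 -> H4 at depth 32
  lookup 62.222.161.47: bits 00111110110111101010000100101111 walk d0:-→d1:-→d2:-→d3:-→d4:-→d5:-→d6:-→d7:-→d8:-→d9:-→d10:-→d11:-→d12:H0→d13:-→d14:-→d15:-→d16:-→d17:-→d18:-→d19:-→d20:-→d21:-→d22:-→d23:-→d24:H2→d25:-→d26:-→d27:-→d28:-→d29:-→d30:-→d31:-→d32:H4 -> H4
  add 62.0.0.0/8 -> H3 at depth 8
  add 156.0.0.0/7 -> H4 at depth 7
  add 62.0.0.0/8 -> H3 at depth 8
  - 62.208.0.0/12 clear@12
  add 156.118.0.0/15 -> H4 at depth 15
  lookup 184.46.181.55: bits 10111 walk d0:-→d1:-→d2:-→d3:-→d4:-→d5:H3 -> H3
  add 62.222.161.47/32 -> H1 at depth 32
  add 156.0.0.0/8 -> H3 at depth 8
  lookup 62.222.161.47: bits 00111110110111101010000100101111 walk d0:-→d1:-→d2:-→d3:-→d4:-→d5:-→d6:-→d7:-→d8:H3→d9:-→d10:-→d11:-→d12:-→d13:-→d14:-→d15:-→d16:-→d17:-→d18:-→d19:-→d20:-→d21:-→d22:-→d23:-→d24:H2→d25:-→d26:-→d27:-→d28:-→d29:-→d30:-→d31:-→d32:H1 -> H1
  lookup 156.5.177.250: bits 100111000 walk d0:-→d1:-→d2:-→d3:-→d4:-→d5:-→d6:-→d7:H4→d8:H3→d9:- -> H3
  - 184.0.0.0/5 clear@5
  lookup 62.222.161.0: bits 00111110110111101010000100 walk d0:-→d1:-→d2:-→d3:-→d4:-→d5:-→d6:-→d7:-→d8:H3→d9:-→d10:-→d11:-→d12:-→d13:-→d14:-→d15:-→d16:-→d17:-→d18:-→d19:-→d20:-→d21:-→d22:-→d23:-→d24:H2→d25:-→d26:- -> H2
  lookup 62.222.161.47: bits 00111110110111101010000100101111 walk d0:-→d1:-→d2:-→d3:-→d4:-→d5:-→d6:-→d7:-→d8:H3→d9:-→d10:-→d11:-→d12:-→d13:-→d14:-→d15:-→d16:-→d17:-→d18:-→d19:-→d20:-→d21:-→d22:-→d23:-→d24:H2→d25:-→d26:-→d27:-→d28:-→d29:-→d30:-→d31:-→d32:H1 -> H1
  add 62.222.0.0/16 -> H0 at depth 16
  lookup 156.0.1.211: bits 100111000 walk d0:-→d1:-→d2:-→d3:-→d4:-→d5:-→d6:-→d7:H4→d8:H3→d9:- -> H3

== LOOKUPS ==
["H4","H4","H3","H1","H3","H2","H1","H3"]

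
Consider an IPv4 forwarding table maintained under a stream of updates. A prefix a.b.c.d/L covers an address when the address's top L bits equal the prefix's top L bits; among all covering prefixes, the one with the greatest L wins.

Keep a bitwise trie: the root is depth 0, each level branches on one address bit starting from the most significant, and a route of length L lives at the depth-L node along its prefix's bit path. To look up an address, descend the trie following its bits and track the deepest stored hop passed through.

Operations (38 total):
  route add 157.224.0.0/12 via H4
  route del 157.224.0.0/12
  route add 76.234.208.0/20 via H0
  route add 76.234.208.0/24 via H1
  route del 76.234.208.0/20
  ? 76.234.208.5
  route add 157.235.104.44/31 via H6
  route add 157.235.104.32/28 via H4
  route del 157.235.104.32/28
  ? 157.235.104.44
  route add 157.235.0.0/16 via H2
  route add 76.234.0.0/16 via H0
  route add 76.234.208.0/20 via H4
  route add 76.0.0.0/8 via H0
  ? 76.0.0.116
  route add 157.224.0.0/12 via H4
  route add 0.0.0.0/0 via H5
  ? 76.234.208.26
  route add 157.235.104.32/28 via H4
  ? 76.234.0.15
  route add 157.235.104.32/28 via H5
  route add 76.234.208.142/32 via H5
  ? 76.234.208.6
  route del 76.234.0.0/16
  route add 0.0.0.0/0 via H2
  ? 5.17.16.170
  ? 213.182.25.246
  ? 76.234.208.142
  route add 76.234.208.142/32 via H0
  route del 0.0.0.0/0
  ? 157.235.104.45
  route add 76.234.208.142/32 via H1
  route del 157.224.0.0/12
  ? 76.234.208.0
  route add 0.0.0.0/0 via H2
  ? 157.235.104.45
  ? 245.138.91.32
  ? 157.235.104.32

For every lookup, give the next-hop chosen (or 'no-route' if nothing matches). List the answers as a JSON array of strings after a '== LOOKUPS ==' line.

Trace:
  + 157.224.0.0/12 (H4) depth=12
  del 157.224.0.0/12 (clear depth 12)
  + 76.234.208.0/20 (H0) depth=20
  + 76.234.208.0/24 (H1) depth=24
  del 76.234.208.0/20 (clear depth 20)
  Q 76.234.208.5: descend 010011001110101011010000 ; hops seen [H1] ; pick H1
  + 157.235.104.44/31 (H6) depth=31
  + 157.235.104.32/28 (H4) depth=28
  del 157.235.104.32/28 (clear depth 28)
  Q 157.235.104.44: descend 1001110111101011011010000010110 ; hops seen [H6] ; pick H6
  + 157.235.0.0/16 (H2) depth=16
  + 76.234.0.0/16 (H0) depth=16
  + 76.234.208.0/20 (H4) depth=20
  + 76.0.0.0/8 (H0) depth=8
  Q 76.0.0.116: descend 01001100 ; hops seen [H0] ; pick H0
  + 157.224.0.0/12 (H4) depth=12
  + 0.0.0.0/0 (H5) depth=0
  Q 76.234.208.26: descend 010011001110101011010000 ; hops seen [H5,H0,H0,H4,H1] ; pick H1
  + 157.235.104.32/28 (H4) depth=28
  Q 76.234.0.15: descend 0100110011101010 ; hops seen [H5,H0,H0] ; pick H0
  + 157.235.104.32/28 (H5) depth=28
  + 76.234.208.142/32 (H5) depth=32
  Q 76.234.208.6: descend 010011001110101011010000 ; hops seen [H5,H0,H0,H4,H1] ; pick H1
  del 76.234.0.0/16 (clear depth 16)
  + 0.0.0.0/0 (H2) depth=0
  Q 5.17.16.170: descend 0 ; hops seen [H2] ; pick H2
  Q 213.182.25.246: descend 1 ; hops seen [H2] ; pick H2
  Q 76.234.208.142: descend 01001100111010101101000010001110 ; hops seen [H2,H0,H4,H1,H5] ; pick H5
  + 76.234.208.142/32 (H0) depth=32
  del 0.0.0.0/0 (clear depth 0)
  Q 157.235.104.45: descend 1001110111101011011010000010110 ; hops seen [H4,H2,H5,H6] ; pick H6
  + 76.234.208.142/32 (H1) depth=32
  del 157.224.0.0/12 (clear depth 12)
  Q 76.234.208.0: descend 010011001110101011010000 ; hops seen [H0,H4,H1] ; pick H1
  + 0.0.0.0/0 (H2) depth=0
  Q 157.235.104.45: descend 1001110111101011011010000010110 ; hops seen [H2,H2,H5,H6] ; pick H6
  Q 245.138.91.32: descend 1 ; hops seen [H2] ; pick H2
  Q 157.235.104.32: descend 1001110111101011011010000010 ; hops seen [H2,H2,H5] ; pick H5

== LOOKUPS ==
["H1","H6","H0","H1","H0","H1","H2","H2","H5","H6","H1","H6","H2","H5"]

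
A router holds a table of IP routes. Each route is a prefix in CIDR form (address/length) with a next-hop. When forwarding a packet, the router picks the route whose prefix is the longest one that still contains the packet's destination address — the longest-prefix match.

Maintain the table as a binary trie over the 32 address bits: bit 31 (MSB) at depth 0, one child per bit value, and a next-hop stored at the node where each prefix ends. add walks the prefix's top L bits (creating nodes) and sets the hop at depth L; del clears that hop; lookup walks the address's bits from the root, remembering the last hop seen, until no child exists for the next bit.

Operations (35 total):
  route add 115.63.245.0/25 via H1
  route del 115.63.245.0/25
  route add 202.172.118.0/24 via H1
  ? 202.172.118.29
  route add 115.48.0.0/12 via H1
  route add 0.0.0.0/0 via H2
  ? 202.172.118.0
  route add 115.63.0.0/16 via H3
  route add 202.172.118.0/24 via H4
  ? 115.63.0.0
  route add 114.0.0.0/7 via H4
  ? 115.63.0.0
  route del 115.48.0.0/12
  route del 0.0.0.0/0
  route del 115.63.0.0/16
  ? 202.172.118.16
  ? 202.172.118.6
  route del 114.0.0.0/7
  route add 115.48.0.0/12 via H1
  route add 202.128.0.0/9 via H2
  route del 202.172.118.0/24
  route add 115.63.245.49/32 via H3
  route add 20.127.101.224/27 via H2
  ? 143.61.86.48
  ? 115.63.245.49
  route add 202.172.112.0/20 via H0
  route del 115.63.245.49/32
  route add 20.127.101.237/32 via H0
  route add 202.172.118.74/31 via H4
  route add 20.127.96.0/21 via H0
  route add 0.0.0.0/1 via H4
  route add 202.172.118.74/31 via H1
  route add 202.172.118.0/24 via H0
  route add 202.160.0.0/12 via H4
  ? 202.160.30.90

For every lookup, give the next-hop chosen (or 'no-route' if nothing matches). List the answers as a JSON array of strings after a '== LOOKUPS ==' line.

Process each operation:
  + 115.63.245.0/25 (H1) depth=25
  del 115.63.245.0/25 (clear depth 25)
  + 202.172.118.0/24 (H1) depth=24
  ? 202.172.118.29  path d0:-→d1:-→d2:-→d3:-→d4:-→d5:-→d6:-→d7:-→d8:-→d9:-→d10:-→d11:-→d12:-→d13:-→d14:-→d15:-→d16:-→d17:-→d18:-→d19:-→d20:-→d21:-→d22:-→d23:-→d24:H1  best=H1
  + 115.48.0.0/12 (H1) depth=12
  + 0.0.0.0/0 (H2) depth=0
  ? 202.172.118.0  path d0:H2→d1:-→d2:-→d3:-→d4:-→d5:-→d6:-→d7:-→d8:-→d9:-→d10:-→d11:-→d12:-→d13:-→d14:-→d15:-→d16:-→d17:-→d18:-→d19:-→d20:-→d21:-→d22:-→d23:-→d24:H1  best=H1
  + 115.63.0.0/16 (H3) depth=16
  + 202.172.118.0/24 (H4) depth=24
  ? 115.63.0.0  path d0:H2→d1:-→d2:-→d3:-→d4:-→d5:-→d6:-→d7:-→d8:-→d9:-→d10:-→d11:-→d12:H1→d13:-→d14:-→d15:-→d16:H3  best=H3
  + 114.0.0.0/7 (H4) depth=7
  ? 115.63.0.0  path d0:H2→d1:-→d2:-→d3:-→d4:-→d5:-→d6:-→d7:H4→d8:-→d9:-→d10:-→d11:-→d12:H1→d13:-→d14:-→d15:-→d16:H3  best=H3
  del 115.48.0.0/12 (clear depth 12)
  del 0.0.0.0/0 (clear depth 0)
  del 115.63.0.0/16 (clear depth 16)
  ? 202.172.118.16  path d0:-→d1:-→d2:-→d3:-→d4:-→d5:-→d6:-→d7:-→d8:-→d9:-→d10:-→d11:-→d12:-→d13:-→d14:-→d15:-→d16:-→d17:-→d18:-→d19:-→d20:-→d21:-→d22:-→d23:-→d24:H4  best=H4
  ? 202.172.118.6  path d0:-→d1:-→d2:-→d3:-→d4:-→d5:-→d6:-→d7:-→d8:-→d9:-→d10:-→d11:-→d12:-→d13:-→d14:-→d15:-→d16:-→d17:-→d18:-→d19:-→d20:-→d21:-→d22:-→d23:-→d24:H4  best=H4
  del 114.0.0.0/7 (clear depth 7)
  + 115.48.0.0/12 (H1) depth=12
  + 202.128.0.0/9 (H2) depth=9
  del 202.172.118.0/24 (clear depth 24)
  + 115.63.245.49/32 (H3) depth=32
  + 20.127.101.224/27 (H2) depth=27
  ? 143.61.86.48  path d0:-→d1:-  best=no-route
  ? 115.63.245.49  path d0:-→d1:-→d2:-→d3:-→d4:-→d5:-→d6:-→d7:-→d8:-→d9:-→d10:-→d11:-→d12:H1→d13:-→d14:-→d15:-→d16:-→d17:-→d18:-→d19:-→d20:-→d21:-→d22:-→d23:-→d24:-→d25:-→d26:-→d27:-→d28:-→d29:-→d30:-→d31:-→d32:H3  best=H3
  + 202.172.112.0/20 (H0) depth=20
  del 115.63.245.49/32 (clear depth 32)
  + 20.127.101.237/32 (H0) depth=32
  + 202.172.118.74/31 (H4) depth=31
  + 20.127.96.0/21 (H0) depth=21
  + 0.0.0.0/1 (H4) depth=1
  + 202.172.118.74/31 (H1) depth=31
  + 202.172.118.0/24 (H0) depth=24
  + 202.160.0.0/12 (H4) depth=12
  ? 202.160.30.90  path d0:-→d1:-→d2:-→d3:-→d4:-→d5:-→d6:-→d7:-→d8:-→d9:H2→d10:-→d11:-→d12:H4  best=H4

== LOOKUPS ==
["H1","H1","H3","H3","H4","H4","no-route","H3","H4"]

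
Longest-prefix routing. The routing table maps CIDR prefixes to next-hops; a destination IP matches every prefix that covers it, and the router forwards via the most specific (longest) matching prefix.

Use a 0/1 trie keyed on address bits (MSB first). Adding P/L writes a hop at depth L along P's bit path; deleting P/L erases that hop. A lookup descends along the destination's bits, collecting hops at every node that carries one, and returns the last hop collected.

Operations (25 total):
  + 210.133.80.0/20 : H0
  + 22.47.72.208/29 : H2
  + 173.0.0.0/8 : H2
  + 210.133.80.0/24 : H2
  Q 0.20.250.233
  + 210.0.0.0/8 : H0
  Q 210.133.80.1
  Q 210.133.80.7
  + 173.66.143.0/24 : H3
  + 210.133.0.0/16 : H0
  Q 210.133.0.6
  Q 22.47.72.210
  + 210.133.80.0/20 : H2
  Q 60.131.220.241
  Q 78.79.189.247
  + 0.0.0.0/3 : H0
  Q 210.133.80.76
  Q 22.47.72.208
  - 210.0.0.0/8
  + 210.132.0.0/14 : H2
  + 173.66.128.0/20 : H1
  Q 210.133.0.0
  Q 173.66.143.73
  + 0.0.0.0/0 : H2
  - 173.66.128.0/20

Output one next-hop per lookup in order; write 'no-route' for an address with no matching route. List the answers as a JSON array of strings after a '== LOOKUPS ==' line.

Process each operation:
  add 210.133.80.0/20 -> H0 at depth 20
  add 22.47.72.208/29 -> H2 at depth 29
  add 173.0.0.0/8 -> H2 at depth 8
  add 210.133.80.0/24 -> H2 at depth 24
  ? 0.20.250.233  path d0:-→d1:-→d2:-→d3:-  best=no-route
  add 210.0.0.0/8 -> H0 at depth 8
  ? 210.133.80.1  path d0:-→d1:-→d2:-→d3:-→d4:-→d5:-→d6:-→d7:-→d8:H0→d9:-→d10:-→d11:-→d12:-→d13:-→d14:-→d15:-→d16:-→d17:-→d18:-→d19:-→d20:H0→d21:-→d22:-→d23:-→d24:H2  best=H2
  ? 210.133.80.7  path d0:-→d1:-→d2:-→d3:-→d4:-→d5:-→d6:-→d7:-→d8:H0→d9:-→d10:-→d11:-→d12:-→d13:-→d14:-→d15:-→d16:-→d17:-→d18:-→d19:-→d20:H0→d21:-→d22:-→d23:-→d24:H2  best=H2
  add 173.66.143.0/24 -> H3 at depth 24
  add 210.133.0.0/16 -> H0 at depth 16
  ? 210.133.0.6  path d0:-→d1:-→d2:-→d3:-→d4:-→d5:-→d6:-→d7:-→d8:H0→d9:-→d10:-→d11:-→d12:-→d13:-→d14:-→d15:-→d16:H0→d17:-  best=H0
  ? 22.47.72.210  path d0:-→d1:-→d2:-→d3:-→d4:-→d5:-→d6:-→d7:-→d8:-→d9:-→d10:-→d11:-→d12:-→d13:-→d14:-→d15:-→d16:-→d17:-→d18:-→d19:-→d20:-→d21:-→d22:-→d23:-→d24:-→d25:-→d26:-→d27:-→d28:-→d29:H2  best=H2
  add 210.133.80.0/20 -> H2 at depth 20
  ? 60.131.220.241  path d0:-→d1:-→d2:-  best=no-route
  ? 78.79.189.247  path d0:-→d1:-  best=no-route
  add 0.0.0.0/3 -> H0 at depth 3
  ? 210.133.80.76  path d0:-→d1:-→d2:-→d3:-→d4:-→d5:-→d6:-→d7:-→d8:H0→d9:-→d10:-→d11:-→d12:-→d13:-→d14:-→d15:-→d16:H0→d17:-→d18:-→d19:-→d20:H2→d21:-→d22:-→d23:-→d24:H2  best=H2
  ? 22.47.72.208  path d0:-→d1:-→d2:-→d3:H0→d4:-→d5:-→d6:-→d7:-→d8:-→d9:-→d10:-→d11:-→d12:-→d13:-→d14:-→d15:-→d16:-→d17:-→d18:-→d19:-→d20:-→d21:-→d22:-→d23:-→d24:-→d25:-→d26:-→d27:-→d28:-→d29:H2  best=H2
  - 210.0.0.0/8 clear@8
  add 210.132.0.0/14 -> H2 at depth 14
  add 173.66.128.0/20 -> H1 at depth 20
  ? 210.133.0.0  path d0:-→d1:-→d2:-→d3:-→d4:-→d5:-→d6:-→d7:-→d8:-→d9:-→d10:-→d11:-→d12:-→d13:-→d14:H2→d15:-→d16:H0→d17:-  best=H0
  ? 173.66.143.73  path d0:-→d1:-→d2:-→d3:-→d4:-→d5:-→d6:-→d7:-→d8:H2→d9:-→d10:-→d11:-→d12:-→d13:-→d14:-→d15:-→d16:-→d17:-→d18:-→d19:-→d20:H1→d21:-→d22:-→d23:-→d24:H3  best=H3
  add 0.0.0.0/0 -> H2 at depth 0
  - 173.66.128.0/20 clear@20

== LOOKUPS ==
["no-route","H2","H2","H0","H2","no-route","no-route","H2","H2","H0","H3"]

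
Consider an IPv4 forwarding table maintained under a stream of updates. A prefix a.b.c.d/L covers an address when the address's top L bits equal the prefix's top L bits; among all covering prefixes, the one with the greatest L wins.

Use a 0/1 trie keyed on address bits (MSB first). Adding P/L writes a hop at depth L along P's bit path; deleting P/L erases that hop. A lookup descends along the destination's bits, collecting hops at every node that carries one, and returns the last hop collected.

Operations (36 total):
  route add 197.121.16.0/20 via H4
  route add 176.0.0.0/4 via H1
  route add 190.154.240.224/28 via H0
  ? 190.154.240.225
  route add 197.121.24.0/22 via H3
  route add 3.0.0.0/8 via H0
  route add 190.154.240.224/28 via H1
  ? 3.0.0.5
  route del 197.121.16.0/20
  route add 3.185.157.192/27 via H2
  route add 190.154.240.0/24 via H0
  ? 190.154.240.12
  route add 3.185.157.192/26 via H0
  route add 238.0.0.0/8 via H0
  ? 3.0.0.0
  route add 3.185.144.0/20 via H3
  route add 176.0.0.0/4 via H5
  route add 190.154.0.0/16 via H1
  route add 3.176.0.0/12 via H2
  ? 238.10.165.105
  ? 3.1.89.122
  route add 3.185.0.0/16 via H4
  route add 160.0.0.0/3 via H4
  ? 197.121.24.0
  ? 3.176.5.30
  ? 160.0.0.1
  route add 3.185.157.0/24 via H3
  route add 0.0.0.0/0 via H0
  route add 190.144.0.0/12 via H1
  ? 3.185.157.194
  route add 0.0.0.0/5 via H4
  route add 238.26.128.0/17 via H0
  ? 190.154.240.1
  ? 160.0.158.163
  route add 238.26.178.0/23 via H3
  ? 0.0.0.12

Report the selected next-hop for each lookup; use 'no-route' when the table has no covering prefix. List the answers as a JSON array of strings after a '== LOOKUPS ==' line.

Process each operation:
  + 197.121.16.0/20 (H4) depth=20
  + 176.0.0.0/4 (H1) depth=4
  + 190.154.240.224/28 (H0) depth=28
  lookup 190.154.240.225: bits 1011111010011010111100001110 walk d0:-→d1:-→d2:-→d3:-→d4:H1→d5:-→d6:-→d7:-→d8:-→d9:-→d10:-→d11:-→d12:-→d13:-→d14:-→d15:-→d16:-→d17:-→d18:-→d19:-→d20:-→d21:-→d22:-→d23:-→d24:-→d25:-→d26:-→d27:-→d28:H0 -> H0
  + 197.121.24.0/22 (H3) depth=22
  + 3.0.0.0/8 (H0) depth=8
  + 190.154.240.224/28 (H1) depth=28
  lookup 3.0.0.5: bits 00000011 walk d0:-→d1:-→d2:-→d3:-→d4:-→d5:-→d6:-→d7:-→d8:H0 -> H0
  del 197.121.16.0/20 (clear depth 20)
  + 3.185.157.192/27 (H2) depth=27
  + 190.154.240.0/24 (H0) depth=24
  lookup 190.154.240.12: bits 101111101001101011110000 walk d0:-→d1:-→d2:-→d3:-→d4:H1→d5:-→d6:-→d7:-→d8:-→d9:-→d10:-→d11:-→d12:-→d13:-→d14:-→d15:-→d16:-→d17:-→d18:-→d19:-→d20:-→d21:-→d22:-→d23:-→d24:H0 -> H0
  + 3.185.157.192/26 (H0) depth=26
  + 238.0.0.0/8 (H0) depth=8
  lookup 3.0.0.0: bits 00000011 walk d0:-→d1:-→d2:-→d3:-→d4:-→d5:-→d6:-→d7:-→d8:H0 -> H0
  + 3.185.144.0/20 (H3) depth=20
  + 176.0.0.0/4 (H5) depth=4
  + 190.154.0.0/16 (H1) depth=16
  + 3.176.0.0/12 (H2) depth=12
  lookup 238.10.165.105: bits 11101110 walk d0:-→d1:-→d2:-→d3:-→d4:-→d5:-→d6:-→d7:-→d8:H0 -> H0
  lookup 3.1.89.122: bits 00000011 walk d0:-→d1:-→d2:-→d3:-→d4:-→d5:-→d6:-→d7:-→d8:H0 -> H0
  + 3.185.0.0/16 (H4) depth=16
  + 160.0.0.0/3 (H4) depth=3
  lookup 197.121.24.0: bits 1100010101111001000110 walk d0:-→d1:-→d2:-→d3:-→d4:-→d5:-→d6:-→d7:-→d8:-→d9:-→d10:-→d11:-→d12:-→d13:-→d14:-→d15:-→d16:-→d17:-→d18:-→d19:-→d20:-→d21:-→d22:H3 -> H3
  lookup 3.176.5.30: bits 000000111011 walk d0:-→d1:-→d2:-→d3:-→d4:-→d5:-→d6:-→d7:-→d8:H0→d9:-→d10:-→d11:-→d12:H2 -> H2
  lookup 160.0.0.1: bits 101 walk d0:-→d1:-→d2:-→d3:H4 -> H4
  + 3.185.157.0/24 (H3) depth=24
  + 0.0.0.0/0 (H0) depth=0
  + 190.144.0.0/12 (H1) depth=12
  lookup 3.185.157.194: bits 000000111011100110011101110 walk d0:H0→d1:-→d2:-→d3:-→d4:-→d5:-→d6:-→d7:-→d8:H0→d9:-→d10:-→d11:-→d12:H2→d13:-→d14:-→d15:-→d16:H4→d17:-→d18:-→d19:-→d20:H3→d21:-→d22:-→d23:-→d24:H3→d25:-→d26:H0→d27:H2 -> H2
  + 0.0.0.0/5 (H4) depth=5
  + 238.26.128.0/17 (H0) depth=17
  lookup 190.154.240.1: bits 101111101001101011110000 walk d0:H0→d1:-→d2:-→d3:H4→d4:H5→d5:-→d6:-→d7:-→d8:-→d9:-→d10:-→d11:-→d12:H1→d13:-→d14:-→d15:-→d16:H1→d17:-→d18:-→d19:-→d20:-→d21:-→d22:-→d23:-→d24:H0 -> H0
  lookup 160.0.158.163: bits 101 walk d0:H0→d1:-→d2:-→d3:H4 -> H4
  + 238.26.178.0/23 (H3) depth=23
  lookup 0.0.0.12: bits 000000 walk d0:H0→d1:-→d2:-→d3:-→d4:-→d5:H4→d6:- -> H4

== LOOKUPS ==
["H0","H0","H0","H0","H0","H0","H3","H2","H4","H2","H0","H4","H4"]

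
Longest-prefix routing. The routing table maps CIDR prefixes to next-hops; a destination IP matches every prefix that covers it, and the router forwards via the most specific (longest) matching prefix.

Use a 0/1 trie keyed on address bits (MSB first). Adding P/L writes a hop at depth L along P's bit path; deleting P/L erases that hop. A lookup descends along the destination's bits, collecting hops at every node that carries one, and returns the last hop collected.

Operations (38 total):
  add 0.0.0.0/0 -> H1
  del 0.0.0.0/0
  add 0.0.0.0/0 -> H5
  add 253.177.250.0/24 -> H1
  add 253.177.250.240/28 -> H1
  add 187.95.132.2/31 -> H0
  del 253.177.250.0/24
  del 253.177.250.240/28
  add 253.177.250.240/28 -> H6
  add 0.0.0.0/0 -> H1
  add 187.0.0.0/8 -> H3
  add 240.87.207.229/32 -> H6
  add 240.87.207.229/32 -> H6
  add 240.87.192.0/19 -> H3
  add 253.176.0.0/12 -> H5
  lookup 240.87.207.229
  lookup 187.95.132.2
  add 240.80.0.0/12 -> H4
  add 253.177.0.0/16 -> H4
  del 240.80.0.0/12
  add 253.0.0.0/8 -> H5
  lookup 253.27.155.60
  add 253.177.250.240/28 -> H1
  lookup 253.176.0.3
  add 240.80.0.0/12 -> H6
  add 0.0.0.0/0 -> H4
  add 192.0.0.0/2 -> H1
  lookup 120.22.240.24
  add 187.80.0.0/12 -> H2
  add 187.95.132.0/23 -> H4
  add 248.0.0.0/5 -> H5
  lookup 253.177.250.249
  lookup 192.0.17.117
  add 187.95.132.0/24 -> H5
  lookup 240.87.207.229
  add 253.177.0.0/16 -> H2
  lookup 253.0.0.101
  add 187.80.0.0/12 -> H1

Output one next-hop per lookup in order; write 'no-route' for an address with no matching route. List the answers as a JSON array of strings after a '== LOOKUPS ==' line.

Process each operation:
  + 0.0.0.0/0 (H1) depth=0
  del 0.0.0.0/0 (clear depth 0)
  + 0.0.0.0/0 (H5) depth=0
  + 253.177.250.0/24 (H1) depth=24
  + 253.177.250.240/28 (H1) depth=28
  + 187.95.132.2/31 (H0) depth=31
  del 253.177.250.0/24 (clear depth 24)
  del 253.177.250.240/28 (clear depth 28)
  + 253.177.250.240/28 (H6) depth=28
  + 0.0.0.0/0 (H1) depth=0
  + 187.0.0.0/8 (H3) depth=8
  + 240.87.207.229/32 (H6) depth=32
  + 240.87.207.229/32 (H6) depth=32
  + 240.87.192.0/19 (H3) depth=19
  + 253.176.0.0/12 (H5) depth=12
  lookup 240.87.207.229: bits 11110000010101111100111111100101 walk d0:H1→d1:-→d2:-→d3:-→d4:-→d5:-→d6:-→d7:-→d8:-→d9:-→d10:-→d11:-→d12:-→d13:-→d14:-→d15:-→d16:-→d17:-→d18:-→d19:H3→d20:-→d21:-→d22:-→d23:-→d24:-→d25:-→d26:-→d27:-→d28:-→d29:-→d30:-→d31:-→d32:H6 -> H6
  lookup 187.95.132.2: bits 1011101101011111100001000000001 walk d0:H1→d1:-→d2:-→d3:-→d4:-→d5:-→d6:-→d7:-→d8:H3→d9:-→d10:-→d11:-→d12:-→d13:-→d14:-→d15:-→d16:-→d17:-→d18:-→d19:-→d20:-→d21:-→d22:-→d23:-→d24:-→d25:-→d26:-→d27:-→d28:-→d29:-→d30:-→d31:H0 -> H0
  + 240.80.0.0/12 (H4) depth=12
  + 253.177.0.0/16 (H4) depth=16
  del 240.80.0.0/12 (clear depth 12)
  + 253.0.0.0/8 (H5) depth=8
  lookup 253.27.155.60: bits 11111101 walk d0:H1→d1:-→d2:-→d3:-→d4:-→d5:-→d6:-→d7:-→d8:H5 -> H5
  + 253.177.250.240/28 (H1) depth=28
  lookup 253.176.0.3: bits 111111011011000 walk d0:H1→d1:-→d2:-→d3:-→d4:-→d5:-→d6:-→d7:-→d8:H5→d9:-→d10:-→d11:-→d12:H5→d13:-→d14:-→d15:- -> H5
  + 240.80.0.0/12 (H6) depth=12
  + 0.0.0.0/0 (H4) depth=0
  + 192.0.0.0/2 (H1) depth=2
  lookup 120.22.240.24: bits ε walk d0:H4 -> H4
  + 187.80.0.0/12 (H2) depth=12
  + 187.95.132.0/23 (H4) depth=23
  + 248.0.0.0/5 (H5) depth=5
  lookup 253.177.250.249: bits 1111110110110001111110101111 walk d0:H4→d1:-→d2:H1→d3:-→d4:-→d5:H5→d6:-→d7:-→d8:H5→d9:-→d10:-→d11:-→d12:H5→d13:-→d14:-→d15:-→d16:H4→d17:-→d18:-→d19:-→d20:-→d21:-→d22:-→d23:-→d24:-→d25:-→d26:-→d27:-→d28:H1 -> H1
  lookup 192.0.17.117: bits 11 walk d0:H4→d1:-→d2:H1 -> H1
  + 187.95.132.0/24 (H5) depth=24
  lookup 240.87.207.229: bits 11110000010101111100111111100101 walk d0:H4→d1:-→d2:H1→d3:-→d4:-→d5:-→d6:-→d7:-→d8:-→d9:-→d10:-→d11:-→d12:H6→d13:-→d14:-→d15:-→d16:-→d17:-→d18:-→d19:H3→d20:-→d21:-→d22:-→d23:-→d24:-→d25:-→d26:-→d27:-→d28:-→d29:-→d30:-→d31:-→d32:H6 -> H6
  + 253.177.0.0/16 (H2) depth=16
  lookup 253.0.0.101: bits 11111101 walk d0:H4→d1:-→d2:H1→d3:-→d4:-→d5:H5→d6:-→d7:-→d8:H5 -> H5
  + 187.80.0.0/12 (H1) depth=12

== LOOKUPS ==
["H6","H0","H5","H5","H4","H1","H1","H6","H5"]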